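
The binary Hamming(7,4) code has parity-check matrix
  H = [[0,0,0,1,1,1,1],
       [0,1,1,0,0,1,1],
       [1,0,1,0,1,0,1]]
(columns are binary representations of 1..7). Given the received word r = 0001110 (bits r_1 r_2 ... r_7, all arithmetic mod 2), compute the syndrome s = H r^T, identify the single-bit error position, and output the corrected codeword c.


s = (1, 1, 1)^T, error position = 7, corrected codeword c = 0001111

Compute s = H r^T mod 2 one row at a time:
  s_1 = 1 + 1 + 1 + 0 = 3 ≡ 1 (mod 2).
  s_2 = 0 + 0 + 1 + 0 = 1 ≡ 1 (mod 2).
  s_3 = 0 + 0 + 1 + 0 = 1 ≡ 1 (mod 2).
s = (1, 1, 1)^T — this equals column 7 of H (binary 111), so error is at position 7.
Correct: flip bit 7 of r = 0001110 to get c = 0001111.


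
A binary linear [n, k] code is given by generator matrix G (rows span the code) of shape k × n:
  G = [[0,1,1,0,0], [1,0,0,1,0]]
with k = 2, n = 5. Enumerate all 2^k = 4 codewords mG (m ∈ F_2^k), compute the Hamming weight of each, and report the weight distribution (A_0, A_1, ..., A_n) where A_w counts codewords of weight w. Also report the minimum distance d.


Weight distribution: A_0 = 1, A_2 = 2, A_4 = 1. Minimum distance d = 2.

Enumerate all 2^2 = 4 messages m ∈ F_2^2.
For each, compute codeword c = mG in F_2^5, then tally its weight.
  m = 00 → c = 00000, weight = 0.
  m = 10 → c = 01100, weight = 2.
  m = 01 → c = 10010, weight = 2.
  m = 11 → c = 11110, weight = 4.
Tally weights:
  weight 0: 1 codewords.
  weight 2: 2 codewords.
  weight 4: 1 codewords.
Minimum distance d = smallest w > 0 with A_w > 0 = 2.
Sanity: Σ A_w = 4 = 2^2 = 4 ✓.


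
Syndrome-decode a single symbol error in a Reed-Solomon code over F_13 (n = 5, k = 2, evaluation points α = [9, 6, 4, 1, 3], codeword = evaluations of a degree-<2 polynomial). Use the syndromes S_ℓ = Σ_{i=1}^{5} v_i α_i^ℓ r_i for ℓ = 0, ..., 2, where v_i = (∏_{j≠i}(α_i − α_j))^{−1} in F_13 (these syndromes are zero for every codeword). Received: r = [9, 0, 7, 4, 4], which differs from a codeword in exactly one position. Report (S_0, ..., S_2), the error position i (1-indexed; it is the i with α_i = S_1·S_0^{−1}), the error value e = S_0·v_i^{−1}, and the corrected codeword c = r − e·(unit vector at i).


S = (1, 1, 1), error at position 4, error magnitude e = 6, c = [9, 0, 7, 11, 4].

Step 1: column multipliers v_i = (∏_{j≠i}(α_i − α_j))^{−1} mod 13.
  i = 1 (α = 9): (9−6)(9−4)(9−1)(9−3) = 3·5·8·6 = 720 ≡ 5, so v_1 = 5^{−1} = 8 (mod 13).
  i = 2 (α = 6): (6−9)(6−4)(6−1)(6−3) = (−3)·2·5·3 = −90 ≡ 1, so v_2 = 1^{−1} = 1 (mod 13).
  i = 3 (α = 4): (4−9)(4−6)(4−1)(4−3) = (−5)·(−2)·3·1 = 30 ≡ 4, so v_3 = 4^{−1} = 10 (mod 13).
  i = 4 (α = 1): (1−9)(1−6)(1−4)(1−3) = (−8)·(−5)·(−3)·(−2) = 240 ≡ 6, so v_4 = 6^{−1} = 11 (mod 13).
  i = 5 (α = 3): (3−9)(3−6)(3−4)(3−1) = (−6)·(−3)·(−1)·2 = −36 ≡ 3, so v_5 = 3^{−1} = 9 (mod 13).
  v = [8, 1, 10, 11, 9].
Step 2: syndromes of r = [9, 0, 7, 4, 4] (all sums mod 13).
  S_0 = Σ v_i r_i = 8·9 + 1·0 + 10·7 + 11·4 + 9·4 = 222 ≡ 1.
  S_1 = Σ v_i α_i r_i = 8·9·9 + 1·6·0 + 10·4·7 + 11·1·4 + 9·3·4 = 1080 ≡ 1.
  α_i^2 mod 13 = [3, 10, 3, 1, 9].
  S_2 = Σ v_i α_i^2 r_i = 8·3·9 + 1·10·0 + 10·3·7 + 11·1·4 + 9·9·4 = 794 ≡ 1.
  S = (1, 1, 1) ≠ 0, so r is not a codeword (an error is present).
Step 3: locate the error. For a single error e at position i, S_ℓ = v_i·e·α_i^ℓ, so α_err = S_1/S_0.
  S_0^{−1} = 1^{−1} = 1 (mod 13), so α_err = 1·1 = 1 ≡ 1 = α_4. Error position i = 4.
  Consistency check: S_2/S_1 = 1·1 = 1 ≡ 1 = α_err ✓ (single-error assumption holds).
Step 4: error magnitude e = S_0/v_4 = S_0·∏_{j≠4}(α_4 − α_j) = 1·6 = 6 ≡ 6 (mod 13).
Step 5: correct position 4: c_4 = r_4 − e = 4 − 6 ≡ 11 (mod 13). Hence c = [9, 0, 7, 11, 4].
  Check: interpolating c through the α_i gives m(x) = 8 + 3·x (degree < 2) with m(α_i) = c_i for every i, so c is indeed a codeword.


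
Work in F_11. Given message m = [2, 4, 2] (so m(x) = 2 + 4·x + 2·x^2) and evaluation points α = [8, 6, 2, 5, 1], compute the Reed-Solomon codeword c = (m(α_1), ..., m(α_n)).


c = [8, 10, 7, 6, 8]

Message polynomial: m(x) = 2 + 4·x + 2·x^2 (mod 11).
For each evaluation point α_i, compute m(α_i) mod 11:
  α_1 = 8: Horner steps 2 → 9 → 8, so m(8) = 8.
  α_2 = 6: Horner steps 2 → 5 → 10, so m(6) = 10.
  α_3 = 2: Horner steps 2 → 8 → 7, so m(2) = 7.
  α_4 = 5: Horner steps 2 → 3 → 6, so m(5) = 6.
  α_5 = 1: Horner steps 2 → 6 → 8, so m(1) = 8.
Codeword c = [8, 10, 7, 6, 8] ∈ F_11^5.


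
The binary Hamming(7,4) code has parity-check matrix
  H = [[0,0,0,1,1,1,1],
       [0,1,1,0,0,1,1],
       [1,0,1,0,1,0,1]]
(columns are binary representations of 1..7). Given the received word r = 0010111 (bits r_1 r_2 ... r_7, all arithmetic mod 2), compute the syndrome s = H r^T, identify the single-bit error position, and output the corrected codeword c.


s = (1, 1, 1)^T, error position = 7, corrected codeword c = 0010110

Compute s = H r^T mod 2 one row at a time:
  s_1 = 0 + 1 + 1 + 1 = 3 ≡ 1 (mod 2).
  s_2 = 0 + 1 + 1 + 1 = 3 ≡ 1 (mod 2).
  s_3 = 0 + 1 + 1 + 1 = 3 ≡ 1 (mod 2).
s = (1, 1, 1)^T — this equals column 7 of H (binary 111), so error is at position 7.
Correct: flip bit 7 of r = 0010111 to get c = 0010110.


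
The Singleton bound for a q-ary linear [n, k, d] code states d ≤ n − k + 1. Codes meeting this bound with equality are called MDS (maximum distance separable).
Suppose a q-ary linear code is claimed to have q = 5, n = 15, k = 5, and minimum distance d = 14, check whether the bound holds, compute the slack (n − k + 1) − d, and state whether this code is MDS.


Singleton RHS = n − k + 1 = 11, slack = -3, bound violated (no such code; not MDS).

Singleton bound: d ≤ n − k + 1.
Here n = 15, k = 5, so n − k + 1 = 11.
Given d = 14, check d ≤ 11: NO.
Slack = (n − k + 1) − d = -3.
The slack is negative: d = 14 exceeds n − k + 1 = 11 by 3, so the Singleton bound is violated and no linear [15, 5, 14]_5 code can exist. In particular it is not MDS (MDS requires d = n − k + 1 exactly).
Description: the claimed parameters are [15, 5, 14]_5; such a code would be impossible (violates the Singleton bound).


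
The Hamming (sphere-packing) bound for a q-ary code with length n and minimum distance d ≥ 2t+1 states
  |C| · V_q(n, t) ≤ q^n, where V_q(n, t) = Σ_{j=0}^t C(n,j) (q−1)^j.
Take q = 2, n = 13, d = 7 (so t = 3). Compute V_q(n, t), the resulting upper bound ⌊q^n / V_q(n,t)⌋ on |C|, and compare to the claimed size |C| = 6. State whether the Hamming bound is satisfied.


V_q(n, t) = 378, q^n = 8192, Hamming bound = 21, |C| = 6 ≤ bound (satisfied).

Step 1: Compute V_q(n, t) = Σ_{j=0}^3 C(n, j) (q−1)^j.
  j = 0: C(13,0)·(1)^0 = 1·1 = 1.
  j = 1: C(13,1)·(1)^1 = 13·1 = 13.
  j = 2: C(13,2)·(1)^2 = 78·1 = 78.
  j = 3: C(13,3)·(1)^3 = 286·1 = 286.
  V_q(n, t) = 1 + 13 + 78 + 286 = 378.
Step 2: q^n = 2^13 = 8192.
Step 3: Hamming bound ⌊q^n / V_q(n,t)⌋ = ⌊8192/378⌋ = 21.
Step 4: Compare |C| = 6 to 21: satisfied.
The claimed |C| lies below the Hamming bound.


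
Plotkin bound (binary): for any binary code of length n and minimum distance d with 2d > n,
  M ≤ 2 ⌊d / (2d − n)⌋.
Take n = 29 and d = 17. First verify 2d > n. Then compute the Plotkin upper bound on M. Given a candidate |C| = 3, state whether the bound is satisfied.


Plotkin bound M ≤ 6; given |C| = 3 ≤ bound (satisfied).

Check applicability: 2d = 34, n = 29.
2d − n = 5 > 0, so Plotkin applies.
Compute d/(2d−n) = 17/5 ≈ 3.4000.
⌊d/(2d−n)⌋ = 3.
Plotkin bound: M ≤ 2·3 = 6.
Given |C| = 3, check: satisfied.
This |C| is below the Plotkin bound.


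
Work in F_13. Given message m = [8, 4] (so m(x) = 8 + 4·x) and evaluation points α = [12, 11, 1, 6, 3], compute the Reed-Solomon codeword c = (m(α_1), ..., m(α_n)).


c = [4, 0, 12, 6, 7]

Message polynomial: m(x) = 8 + 4·x (mod 13).
For each evaluation point α_i, compute m(α_i) mod 13:
  α_1 = 12: Horner steps 4 → 4, so m(12) = 4.
  α_2 = 11: Horner steps 4 → 0, so m(11) = 0.
  α_3 = 1: Horner steps 4 → 12, so m(1) = 12.
  α_4 = 6: Horner steps 4 → 6, so m(6) = 6.
  α_5 = 3: Horner steps 4 → 7, so m(3) = 7.
Codeword c = [4, 0, 12, 6, 7] ∈ F_13^5.


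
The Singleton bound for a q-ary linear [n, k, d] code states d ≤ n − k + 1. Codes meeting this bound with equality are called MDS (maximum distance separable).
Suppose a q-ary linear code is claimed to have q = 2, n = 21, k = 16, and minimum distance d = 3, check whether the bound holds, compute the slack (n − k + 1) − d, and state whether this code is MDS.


Singleton RHS = n − k + 1 = 6, slack = 3, bound satisfied, not MDS.

Singleton bound: d ≤ n − k + 1.
Here n = 21, k = 16, so n − k + 1 = 6.
Given d = 3, check d ≤ 6: YES.
Slack = (n − k + 1) − d = 3.
The code is NOT MDS (slack = 3 > 0).
Description: the claimed parameters are [21, 16, 3]_2; such a code would be non-MDS.


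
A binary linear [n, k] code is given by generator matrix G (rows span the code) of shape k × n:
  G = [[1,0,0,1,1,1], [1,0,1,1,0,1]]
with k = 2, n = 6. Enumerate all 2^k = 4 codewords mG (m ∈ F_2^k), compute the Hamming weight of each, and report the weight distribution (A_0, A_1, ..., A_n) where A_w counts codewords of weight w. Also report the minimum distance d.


Weight distribution: A_0 = 1, A_2 = 1, A_4 = 2. Minimum distance d = 2.

Enumerate all 2^2 = 4 messages m ∈ F_2^2.
For each, compute codeword c = mG in F_2^6, then tally its weight.
  m = 00 → c = 000000, weight = 0.
  m = 10 → c = 100111, weight = 4.
  m = 01 → c = 101101, weight = 4.
  m = 11 → c = 001010, weight = 2.
Tally weights:
  weight 0: 1 codewords.
  weight 2: 1 codewords.
  weight 4: 2 codewords.
Minimum distance d = smallest w > 0 with A_w > 0 = 2.
Sanity: Σ A_w = 4 = 2^2 = 4 ✓.


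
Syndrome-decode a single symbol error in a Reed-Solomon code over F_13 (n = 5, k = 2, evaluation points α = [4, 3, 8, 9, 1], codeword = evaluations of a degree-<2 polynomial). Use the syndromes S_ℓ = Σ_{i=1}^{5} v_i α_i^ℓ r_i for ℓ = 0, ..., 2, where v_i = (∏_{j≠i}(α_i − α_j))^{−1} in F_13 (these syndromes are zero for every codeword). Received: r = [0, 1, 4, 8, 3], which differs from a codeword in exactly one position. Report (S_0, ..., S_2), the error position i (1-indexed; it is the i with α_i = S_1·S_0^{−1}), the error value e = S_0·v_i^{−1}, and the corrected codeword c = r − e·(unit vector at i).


S = (7, 4, 6), error at position 3, error magnitude e = 8, c = [0, 1, 9, 8, 3].

Step 1: column multipliers v_i = (∏_{j≠i}(α_i − α_j))^{−1} mod 13.
  i = 1 (α = 4): (4−3)(4−8)(4−9)(4−1) = 1·(−4)·(−5)·3 = 60 ≡ 8, so v_1 = 8^{−1} = 5 (mod 13).
  i = 2 (α = 3): (3−4)(3−8)(3−9)(3−1) = (−1)·(−5)·(−6)·2 = −60 ≡ 5, so v_2 = 5^{−1} = 8 (mod 13).
  i = 3 (α = 8): (8−4)(8−3)(8−9)(8−1) = 4·5·(−1)·7 = −140 ≡ 3, so v_3 = 3^{−1} = 9 (mod 13).
  i = 4 (α = 9): (9−4)(9−3)(9−8)(9−1) = 5·6·1·8 = 240 ≡ 6, so v_4 = 6^{−1} = 11 (mod 13).
  i = 5 (α = 1): (1−4)(1−3)(1−8)(1−9) = (−3)·(−2)·(−7)·(−8) = 336 ≡ 11, so v_5 = 11^{−1} = 6 (mod 13).
  v = [5, 8, 9, 11, 6].
Step 2: syndromes of r = [0, 1, 4, 8, 3] (all sums mod 13).
  S_0 = Σ v_i r_i = 5·0 + 8·1 + 9·4 + 11·8 + 6·3 = 150 ≡ 7.
  S_1 = Σ v_i α_i r_i = 5·4·0 + 8·3·1 + 9·8·4 + 11·9·8 + 6·1·3 = 1122 ≡ 4.
  α_i^2 mod 13 = [3, 9, 12, 3, 1].
  S_2 = Σ v_i α_i^2 r_i = 5·3·0 + 8·9·1 + 9·12·4 + 11·3·8 + 6·1·3 = 786 ≡ 6.
  S = (7, 4, 6) ≠ 0, so r is not a codeword (an error is present).
Step 3: locate the error. For a single error e at position i, S_ℓ = v_i·e·α_i^ℓ, so α_err = S_1/S_0.
  S_0^{−1} = 7^{−1} = 2 (mod 13), so α_err = 4·2 = 8 ≡ 8 = α_3. Error position i = 3.
  Consistency check: S_2/S_1 = 6·10 = 60 ≡ 8 = α_err ✓ (single-error assumption holds).
Step 4: error magnitude e = S_0/v_3 = S_0·∏_{j≠3}(α_3 − α_j) = 7·3 = 21 ≡ 8 (mod 13).
Step 5: correct position 3: c_3 = r_3 − e = 4 − 8 ≡ 9 (mod 13). Hence c = [0, 1, 9, 8, 3].
  Check: interpolating c through the α_i gives m(x) = 4 + 12·x (degree < 2) with m(α_i) = c_i for every i, so c is indeed a codeword.


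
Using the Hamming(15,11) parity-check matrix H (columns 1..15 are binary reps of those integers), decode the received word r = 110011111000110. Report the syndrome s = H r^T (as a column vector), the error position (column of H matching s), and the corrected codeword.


s = (0, 1, 0, 1)^T, error position = 5, corrected codeword c = 110001111000110

Compute s = H r^T mod 2 one row at a time:
  s_1 = 1 + 1 + 0 + 0 + 0 + 1 + 1 + 0 = 4 ≡ 0 (mod 2).
  s_2 = 0 + 1 + 1 + 1 + 0 + 1 + 1 + 0 = 5 ≡ 1 (mod 2).
  s_3 = 1 + 0 + 1 + 1 + 0 + 0 + 1 + 0 = 4 ≡ 0 (mod 2).
  s_4 = 1 + 0 + 1 + 1 + 1 + 0 + 1 + 0 = 5 ≡ 1 (mod 2).
s = (0, 1, 0, 1)^T — this equals column 5 of H (binary 0101), so error is at position 5.
Correct: flip bit 5 of r = 110011111000110 to get c = 110001111000110.


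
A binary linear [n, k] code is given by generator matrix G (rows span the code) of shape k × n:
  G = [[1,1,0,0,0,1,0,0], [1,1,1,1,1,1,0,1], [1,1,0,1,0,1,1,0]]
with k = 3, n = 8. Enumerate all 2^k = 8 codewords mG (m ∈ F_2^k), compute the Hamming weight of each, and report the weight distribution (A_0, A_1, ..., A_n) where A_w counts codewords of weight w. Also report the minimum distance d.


Weight distribution: A_0 = 1, A_2 = 1, A_3 = 1, A_4 = 2, A_5 = 1, A_7 = 2. Minimum distance d = 2.

Enumerate all 2^3 = 8 messages m ∈ F_2^3.
For each, compute codeword c = mG in F_2^8, then tally its weight.
  m = 000 → c = 00000000, weight = 0.
  m = 100 → c = 11000100, weight = 3.
  m = 010 → c = 11111101, weight = 7.
  m = 110 → c = 00111001, weight = 4.
  m = 001 → c = 11010110, weight = 5.
  m = 101 → c = 00010010, weight = 2.
  m = 011 → c = 00101011, weight = 4.
  m = 111 → c = 11101111, weight = 7.
Tally weights:
  weight 0: 1 codewords.
  weight 2: 1 codewords.
  weight 3: 1 codewords.
  weight 4: 2 codewords.
  weight 5: 1 codewords.
  weight 7: 2 codewords.
Minimum distance d = smallest w > 0 with A_w > 0 = 2.
Sanity: Σ A_w = 8 = 2^3 = 8 ✓.


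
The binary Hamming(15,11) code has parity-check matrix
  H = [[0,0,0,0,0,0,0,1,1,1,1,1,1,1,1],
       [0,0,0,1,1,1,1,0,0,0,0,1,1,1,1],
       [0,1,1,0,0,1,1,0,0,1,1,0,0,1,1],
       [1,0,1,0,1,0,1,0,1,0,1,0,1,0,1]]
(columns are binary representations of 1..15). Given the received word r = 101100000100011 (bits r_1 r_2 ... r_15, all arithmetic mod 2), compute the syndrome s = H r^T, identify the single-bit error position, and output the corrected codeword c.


s = (1, 1, 0, 1)^T, error position = 13, corrected codeword c = 101100000100111

Compute s = H r^T mod 2 one row at a time:
  s_1 = 0 + 0 + 1 + 0 + 0 + 0 + 1 + 1 = 3 ≡ 1 (mod 2).
  s_2 = 1 + 0 + 0 + 0 + 0 + 0 + 1 + 1 = 3 ≡ 1 (mod 2).
  s_3 = 0 + 1 + 0 + 0 + 1 + 0 + 1 + 1 = 4 ≡ 0 (mod 2).
  s_4 = 1 + 1 + 0 + 0 + 0 + 0 + 0 + 1 = 3 ≡ 1 (mod 2).
s = (1, 1, 0, 1)^T — this equals column 13 of H (binary 1101), so error is at position 13.
Correct: flip bit 13 of r = 101100000100011 to get c = 101100000100111.


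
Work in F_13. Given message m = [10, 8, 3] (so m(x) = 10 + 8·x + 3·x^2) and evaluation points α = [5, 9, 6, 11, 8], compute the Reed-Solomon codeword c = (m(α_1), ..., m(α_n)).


c = [8, 0, 10, 6, 6]

Message polynomial: m(x) = 10 + 8·x + 3·x^2 (mod 13).
For each evaluation point α_i, compute m(α_i) mod 13:
  α_1 = 5: Horner steps 3 → 10 → 8, so m(5) = 8.
  α_2 = 9: Horner steps 3 → 9 → 0, so m(9) = 0.
  α_3 = 6: Horner steps 3 → 0 → 10, so m(6) = 10.
  α_4 = 11: Horner steps 3 → 2 → 6, so m(11) = 6.
  α_5 = 8: Horner steps 3 → 6 → 6, so m(8) = 6.
Codeword c = [8, 0, 10, 6, 6] ∈ F_13^5.


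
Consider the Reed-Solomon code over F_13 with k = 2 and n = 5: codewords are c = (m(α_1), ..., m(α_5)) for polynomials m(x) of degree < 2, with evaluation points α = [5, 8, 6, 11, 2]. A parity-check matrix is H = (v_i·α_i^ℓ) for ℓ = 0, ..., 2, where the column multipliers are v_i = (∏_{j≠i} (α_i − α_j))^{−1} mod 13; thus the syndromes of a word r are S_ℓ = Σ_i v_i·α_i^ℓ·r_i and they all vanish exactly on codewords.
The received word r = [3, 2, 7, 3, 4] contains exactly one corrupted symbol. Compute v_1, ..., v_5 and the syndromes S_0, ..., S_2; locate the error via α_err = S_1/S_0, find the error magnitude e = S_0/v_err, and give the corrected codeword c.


S = (7, 12, 2), error at position 4, error magnitude e = 2, c = [3, 2, 7, 1, 4].

Step 1: column multipliers v_i = (∏_{j≠i}(α_i − α_j))^{−1} mod 13.
  i = 1 (α = 5): (5−8)(5−6)(5−11)(5−2) = (−3)·(−1)·(−6)·3 = −54 ≡ 11, so v_1 = 11^{−1} = 6 (mod 13).
  i = 2 (α = 8): (8−5)(8−6)(8−11)(8−2) = 3·2·(−3)·6 = −108 ≡ 9, so v_2 = 9^{−1} = 3 (mod 13).
  i = 3 (α = 6): (6−5)(6−8)(6−11)(6−2) = 1·(−2)·(−5)·4 = 40 ≡ 1, so v_3 = 1^{−1} = 1 (mod 13).
  i = 4 (α = 11): (11−5)(11−8)(11−6)(11−2) = 6·3·5·9 = 810 ≡ 4, so v_4 = 4^{−1} = 10 (mod 13).
  i = 5 (α = 2): (2−5)(2−8)(2−6)(2−11) = (−3)·(−6)·(−4)·(−9) = 648 ≡ 11, so v_5 = 11^{−1} = 6 (mod 13).
  v = [6, 3, 1, 10, 6].
Step 2: syndromes of r = [3, 2, 7, 3, 4] (all sums mod 13).
  S_0 = Σ v_i r_i = 6·3 + 3·2 + 1·7 + 10·3 + 6·4 = 85 ≡ 7.
  S_1 = Σ v_i α_i r_i = 6·5·3 + 3·8·2 + 1·6·7 + 10·11·3 + 6·2·4 = 558 ≡ 12.
  α_i^2 mod 13 = [12, 12, 10, 4, 4].
  S_2 = Σ v_i α_i^2 r_i = 6·12·3 + 3·12·2 + 1·10·7 + 10·4·3 + 6·4·4 = 574 ≡ 2.
  S = (7, 12, 2) ≠ 0, so r is not a codeword (an error is present).
Step 3: locate the error. For a single error e at position i, S_ℓ = v_i·e·α_i^ℓ, so α_err = S_1/S_0.
  S_0^{−1} = 7^{−1} = 2 (mod 13), so α_err = 12·2 = 24 ≡ 11 = α_4. Error position i = 4.
  Consistency check: S_2/S_1 = 2·12 = 24 ≡ 11 = α_err ✓ (single-error assumption holds).
Step 4: error magnitude e = S_0/v_4 = S_0·∏_{j≠4}(α_4 − α_j) = 7·4 = 28 ≡ 2 (mod 13).
Step 5: correct position 4: c_4 = r_4 − e = 3 − 2 ≡ 1 (mod 13). Hence c = [3, 2, 7, 1, 4].
  Check: interpolating c through the α_i gives m(x) = 9 + 4·x (degree < 2) with m(α_i) = c_i for every i, so c is indeed a codeword.


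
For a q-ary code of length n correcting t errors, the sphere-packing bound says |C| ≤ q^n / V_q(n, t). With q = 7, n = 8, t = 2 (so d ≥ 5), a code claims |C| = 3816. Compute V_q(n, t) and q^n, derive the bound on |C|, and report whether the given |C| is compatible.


V_q(n, t) = 1057, q^n = 5764801, Hamming bound = 5453, |C| = 3816 ≤ bound (satisfied).

Step 1: Compute V_q(n, t) = Σ_{j=0}^2 C(n, j) (q−1)^j.
  j = 0: C(8,0)·(6)^0 = 1·1 = 1.
  j = 1: C(8,1)·(6)^1 = 8·6 = 48.
  j = 2: C(8,2)·(6)^2 = 28·36 = 1008.
  V_q(n, t) = 1 + 48 + 1008 = 1057.
Step 2: q^n = 7^8 = 5764801.
Step 3: Hamming bound ⌊q^n / V_q(n,t)⌋ = ⌊5764801/1057⌋ = 5453.
Step 4: Compare |C| = 3816 to 5453: satisfied.
The claimed |C| lies below the Hamming bound.


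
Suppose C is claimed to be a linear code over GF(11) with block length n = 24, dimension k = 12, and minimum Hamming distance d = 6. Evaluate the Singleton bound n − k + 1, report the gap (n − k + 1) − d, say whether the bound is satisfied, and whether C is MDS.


Singleton RHS = n − k + 1 = 13, slack = 7, bound satisfied, not MDS.

Singleton bound: d ≤ n − k + 1.
Here n = 24, k = 12, so n − k + 1 = 13.
Given d = 6, check d ≤ 13: YES.
Slack = (n − k + 1) − d = 7.
The code is NOT MDS (slack = 7 > 0).
Description: the claimed parameters are [24, 12, 6]_11; such a code would be non-MDS.


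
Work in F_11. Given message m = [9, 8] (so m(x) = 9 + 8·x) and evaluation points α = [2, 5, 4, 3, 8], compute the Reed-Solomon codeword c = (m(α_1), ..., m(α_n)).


c = [3, 5, 8, 0, 7]

Message polynomial: m(x) = 9 + 8·x (mod 11).
For each evaluation point α_i, compute m(α_i) mod 11:
  α_1 = 2: Horner steps 8 → 3, so m(2) = 3.
  α_2 = 5: Horner steps 8 → 5, so m(5) = 5.
  α_3 = 4: Horner steps 8 → 8, so m(4) = 8.
  α_4 = 3: Horner steps 8 → 0, so m(3) = 0.
  α_5 = 8: Horner steps 8 → 7, so m(8) = 7.
Codeword c = [3, 5, 8, 0, 7] ∈ F_11^5.


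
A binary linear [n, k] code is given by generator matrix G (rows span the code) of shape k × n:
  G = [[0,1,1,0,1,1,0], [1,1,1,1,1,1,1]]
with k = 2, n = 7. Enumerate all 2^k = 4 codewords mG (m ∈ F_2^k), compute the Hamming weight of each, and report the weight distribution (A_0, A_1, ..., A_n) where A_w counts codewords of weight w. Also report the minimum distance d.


Weight distribution: A_0 = 1, A_3 = 1, A_4 = 1, A_7 = 1. Minimum distance d = 3.

Enumerate all 2^2 = 4 messages m ∈ F_2^2.
For each, compute codeword c = mG in F_2^7, then tally its weight.
  m = 00 → c = 0000000, weight = 0.
  m = 10 → c = 0110110, weight = 4.
  m = 01 → c = 1111111, weight = 7.
  m = 11 → c = 1001001, weight = 3.
Tally weights:
  weight 0: 1 codewords.
  weight 3: 1 codewords.
  weight 4: 1 codewords.
  weight 7: 1 codewords.
Minimum distance d = smallest w > 0 with A_w > 0 = 3.
Sanity: Σ A_w = 4 = 2^2 = 4 ✓.


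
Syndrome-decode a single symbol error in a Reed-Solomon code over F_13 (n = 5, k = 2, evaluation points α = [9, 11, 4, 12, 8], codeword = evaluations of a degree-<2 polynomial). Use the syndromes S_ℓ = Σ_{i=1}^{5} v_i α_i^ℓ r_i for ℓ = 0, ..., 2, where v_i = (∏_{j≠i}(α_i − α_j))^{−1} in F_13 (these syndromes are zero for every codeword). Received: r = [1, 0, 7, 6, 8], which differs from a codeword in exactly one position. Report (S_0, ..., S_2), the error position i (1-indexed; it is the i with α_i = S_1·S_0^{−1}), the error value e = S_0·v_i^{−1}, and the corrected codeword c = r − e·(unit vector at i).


S = (5, 7, 2), error at position 3, error magnitude e = 10, c = [1, 0, 10, 6, 8].

Step 1: column multipliers v_i = (∏_{j≠i}(α_i − α_j))^{−1} mod 13.
  i = 1 (α = 9): (9−11)(9−4)(9−12)(9−8) = (−2)·5·(−3)·1 = 30 ≡ 4, so v_1 = 4^{−1} = 10 (mod 13).
  i = 2 (α = 11): (11−9)(11−4)(11−12)(11−8) = 2·7·(−1)·3 = −42 ≡ 10, so v_2 = 10^{−1} = 4 (mod 13).
  i = 3 (α = 4): (4−9)(4−11)(4−12)(4−8) = (−5)·(−7)·(−8)·(−4) = 1120 ≡ 2, so v_3 = 2^{−1} = 7 (mod 13).
  i = 4 (α = 12): (12−9)(12−11)(12−4)(12−8) = 3·1·8·4 = 96 ≡ 5, so v_4 = 5^{−1} = 8 (mod 13).
  i = 5 (α = 8): (8−9)(8−11)(8−4)(8−12) = (−1)·(−3)·4·(−4) = −48 ≡ 4, so v_5 = 4^{−1} = 10 (mod 13).
  v = [10, 4, 7, 8, 10].
Step 2: syndromes of r = [1, 0, 7, 6, 8] (all sums mod 13).
  S_0 = Σ v_i r_i = 10·1 + 4·0 + 7·7 + 8·6 + 10·8 = 187 ≡ 5.
  S_1 = Σ v_i α_i r_i = 10·9·1 + 4·11·0 + 7·4·7 + 8·12·6 + 10·8·8 = 1502 ≡ 7.
  α_i^2 mod 13 = [3, 4, 3, 1, 12].
  S_2 = Σ v_i α_i^2 r_i = 10·3·1 + 4·4·0 + 7·3·7 + 8·1·6 + 10·12·8 = 1185 ≡ 2.
  S = (5, 7, 2) ≠ 0, so r is not a codeword (an error is present).
Step 3: locate the error. For a single error e at position i, S_ℓ = v_i·e·α_i^ℓ, so α_err = S_1/S_0.
  S_0^{−1} = 5^{−1} = 8 (mod 13), so α_err = 7·8 = 56 ≡ 4 = α_3. Error position i = 3.
  Consistency check: S_2/S_1 = 2·2 = 4 ≡ 4 = α_err ✓ (single-error assumption holds).
Step 4: error magnitude e = S_0/v_3 = S_0·∏_{j≠3}(α_3 − α_j) = 5·2 = 10 ≡ 10 (mod 13).
Step 5: correct position 3: c_3 = r_3 − e = 7 − 10 ≡ 10 (mod 13). Hence c = [1, 0, 10, 6, 8].
  Check: interpolating c through the α_i gives m(x) = 12 + 6·x (degree < 2) with m(α_i) = c_i for every i, so c is indeed a codeword.


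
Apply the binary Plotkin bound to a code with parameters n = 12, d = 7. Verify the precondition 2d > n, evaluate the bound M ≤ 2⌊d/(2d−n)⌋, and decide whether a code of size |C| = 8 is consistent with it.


Plotkin bound M ≤ 6; given |C| = 8 > bound (violated).

Check applicability: 2d = 14, n = 12.
2d − n = 2 > 0, so Plotkin applies.
Compute d/(2d−n) = 7/2 ≈ 3.5000.
⌊d/(2d−n)⌋ = 3.
Plotkin bound: M ≤ 2·3 = 6.
Given |C| = 8, check: VIOLATED.
This |C| is above the Plotkin bound, so no binary code with n = 12, d = 7 and 8 codewords exists.


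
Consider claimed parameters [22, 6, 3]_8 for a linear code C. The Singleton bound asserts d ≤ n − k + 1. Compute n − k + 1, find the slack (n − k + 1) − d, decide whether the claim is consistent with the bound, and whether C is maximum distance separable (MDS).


Singleton RHS = n − k + 1 = 17, slack = 14, bound satisfied, not MDS.

Singleton bound: d ≤ n − k + 1.
Here n = 22, k = 6, so n − k + 1 = 17.
Given d = 3, check d ≤ 17: YES.
Slack = (n − k + 1) − d = 14.
The code is NOT MDS (slack = 14 > 0).
Description: the claimed parameters are [22, 6, 3]_8; such a code would be non-MDS.


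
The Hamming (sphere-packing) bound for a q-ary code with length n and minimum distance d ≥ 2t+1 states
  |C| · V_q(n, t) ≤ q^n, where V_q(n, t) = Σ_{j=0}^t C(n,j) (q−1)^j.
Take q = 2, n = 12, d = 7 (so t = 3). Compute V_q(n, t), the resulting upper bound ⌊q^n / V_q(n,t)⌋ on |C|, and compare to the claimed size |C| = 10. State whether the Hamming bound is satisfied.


V_q(n, t) = 299, q^n = 4096, Hamming bound = 13, |C| = 10 ≤ bound (satisfied).

Step 1: Compute V_q(n, t) = Σ_{j=0}^3 C(n, j) (q−1)^j.
  j = 0: C(12,0)·(1)^0 = 1·1 = 1.
  j = 1: C(12,1)·(1)^1 = 12·1 = 12.
  j = 2: C(12,2)·(1)^2 = 66·1 = 66.
  j = 3: C(12,3)·(1)^3 = 220·1 = 220.
  V_q(n, t) = 1 + 12 + 66 + 220 = 299.
Step 2: q^n = 2^12 = 4096.
Step 3: Hamming bound ⌊q^n / V_q(n,t)⌋ = ⌊4096/299⌋ = 13.
Step 4: Compare |C| = 10 to 13: satisfied.
The claimed |C| lies below the Hamming bound.


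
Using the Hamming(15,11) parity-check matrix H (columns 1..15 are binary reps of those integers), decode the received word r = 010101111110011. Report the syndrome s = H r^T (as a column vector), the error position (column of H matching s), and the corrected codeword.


s = (0, 1, 1, 0)^T, error position = 6, corrected codeword c = 010100111110011

Compute s = H r^T mod 2 one row at a time:
  s_1 = 1 + 1 + 1 + 1 + 0 + 0 + 1 + 1 = 6 ≡ 0 (mod 2).
  s_2 = 1 + 0 + 1 + 1 + 0 + 0 + 1 + 1 = 5 ≡ 1 (mod 2).
  s_3 = 1 + 0 + 1 + 1 + 1 + 1 + 1 + 1 = 7 ≡ 1 (mod 2).
  s_4 = 0 + 0 + 0 + 1 + 1 + 1 + 0 + 1 = 4 ≡ 0 (mod 2).
s = (0, 1, 1, 0)^T — this equals column 6 of H (binary 0110), so error is at position 6.
Correct: flip bit 6 of r = 010101111110011 to get c = 010100111110011.


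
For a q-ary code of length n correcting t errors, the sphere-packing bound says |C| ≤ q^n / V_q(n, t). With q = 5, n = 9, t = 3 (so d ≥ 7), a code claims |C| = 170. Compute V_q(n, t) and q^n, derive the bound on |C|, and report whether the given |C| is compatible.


V_q(n, t) = 5989, q^n = 1953125, Hamming bound = 326, |C| = 170 ≤ bound (satisfied).

Step 1: Compute V_q(n, t) = Σ_{j=0}^3 C(n, j) (q−1)^j.
  j = 0: C(9,0)·(4)^0 = 1·1 = 1.
  j = 1: C(9,1)·(4)^1 = 9·4 = 36.
  j = 2: C(9,2)·(4)^2 = 36·16 = 576.
  j = 3: C(9,3)·(4)^3 = 84·64 = 5376.
  V_q(n, t) = 1 + 36 + 576 + 5376 = 5989.
Step 2: q^n = 5^9 = 1953125.
Step 3: Hamming bound ⌊q^n / V_q(n,t)⌋ = ⌊1953125/5989⌋ = 326.
Step 4: Compare |C| = 170 to 326: satisfied.
The claimed |C| lies below the Hamming bound.


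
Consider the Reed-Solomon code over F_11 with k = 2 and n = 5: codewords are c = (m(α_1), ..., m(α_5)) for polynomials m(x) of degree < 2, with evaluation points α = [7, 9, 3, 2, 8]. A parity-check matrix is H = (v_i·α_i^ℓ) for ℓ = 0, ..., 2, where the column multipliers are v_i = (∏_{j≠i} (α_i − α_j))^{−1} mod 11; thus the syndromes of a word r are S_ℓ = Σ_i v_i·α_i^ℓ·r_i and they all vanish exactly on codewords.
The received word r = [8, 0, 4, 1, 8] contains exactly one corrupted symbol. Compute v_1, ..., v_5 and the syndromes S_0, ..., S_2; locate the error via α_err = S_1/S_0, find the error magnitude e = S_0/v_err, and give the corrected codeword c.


S = (2, 3, 10), error at position 1, error magnitude e = 3, c = [5, 0, 4, 1, 8].

Step 1: column multipliers v_i = (∏_{j≠i}(α_i − α_j))^{−1} mod 11.
  i = 1 (α = 7): (7−9)(7−3)(7−2)(7−8) = (−2)·4·5·(−1) = 40 ≡ 7, so v_1 = 7^{−1} = 8 (mod 11).
  i = 2 (α = 9): (9−7)(9−3)(9−2)(9−8) = 2·6·7·1 = 84 ≡ 7, so v_2 = 7^{−1} = 8 (mod 11).
  i = 3 (α = 3): (3−7)(3−9)(3−2)(3−8) = (−4)·(−6)·1·(−5) = −120 ≡ 1, so v_3 = 1^{−1} = 1 (mod 11).
  i = 4 (α = 2): (2−7)(2−9)(2−3)(2−8) = (−5)·(−7)·(−1)·(−6) = 210 ≡ 1, so v_4 = 1^{−1} = 1 (mod 11).
  i = 5 (α = 8): (8−7)(8−9)(8−3)(8−2) = 1·(−1)·5·6 = −30 ≡ 3, so v_5 = 3^{−1} = 4 (mod 11).
  v = [8, 8, 1, 1, 4].
Step 2: syndromes of r = [8, 0, 4, 1, 8] (all sums mod 11).
  S_0 = Σ v_i r_i = 8·8 + 8·0 + 1·4 + 1·1 + 4·8 = 101 ≡ 2.
  S_1 = Σ v_i α_i r_i = 8·7·8 + 8·9·0 + 1·3·4 + 1·2·1 + 4·8·8 = 718 ≡ 3.
  α_i^2 mod 11 = [5, 4, 9, 4, 9].
  S_2 = Σ v_i α_i^2 r_i = 8·5·8 + 8·4·0 + 1·9·4 + 1·4·1 + 4·9·8 = 648 ≡ 10.
  S = (2, 3, 10) ≠ 0, so r is not a codeword (an error is present).
Step 3: locate the error. For a single error e at position i, S_ℓ = v_i·e·α_i^ℓ, so α_err = S_1/S_0.
  S_0^{−1} = 2^{−1} = 6 (mod 11), so α_err = 3·6 = 18 ≡ 7 = α_1. Error position i = 1.
  Consistency check: S_2/S_1 = 10·4 = 40 ≡ 7 = α_err ✓ (single-error assumption holds).
Step 4: error magnitude e = S_0/v_1 = S_0·∏_{j≠1}(α_1 − α_j) = 2·7 = 14 ≡ 3 (mod 11).
Step 5: correct position 1: c_1 = r_1 − e = 8 − 3 ≡ 5 (mod 11). Hence c = [5, 0, 4, 1, 8].
  Check: interpolating c through the α_i gives m(x) = 6 + 3·x (degree < 2) with m(α_i) = c_i for every i, so c is indeed a codeword.


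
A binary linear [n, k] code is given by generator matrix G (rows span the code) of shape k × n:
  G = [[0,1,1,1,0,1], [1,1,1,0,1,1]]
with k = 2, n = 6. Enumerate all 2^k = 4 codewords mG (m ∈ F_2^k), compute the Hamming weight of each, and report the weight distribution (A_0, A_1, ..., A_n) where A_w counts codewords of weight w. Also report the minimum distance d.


Weight distribution: A_0 = 1, A_3 = 1, A_4 = 1, A_5 = 1. Minimum distance d = 3.

Enumerate all 2^2 = 4 messages m ∈ F_2^2.
For each, compute codeword c = mG in F_2^6, then tally its weight.
  m = 00 → c = 000000, weight = 0.
  m = 10 → c = 011101, weight = 4.
  m = 01 → c = 111011, weight = 5.
  m = 11 → c = 100110, weight = 3.
Tally weights:
  weight 0: 1 codewords.
  weight 3: 1 codewords.
  weight 4: 1 codewords.
  weight 5: 1 codewords.
Minimum distance d = smallest w > 0 with A_w > 0 = 3.
Sanity: Σ A_w = 4 = 2^2 = 4 ✓.


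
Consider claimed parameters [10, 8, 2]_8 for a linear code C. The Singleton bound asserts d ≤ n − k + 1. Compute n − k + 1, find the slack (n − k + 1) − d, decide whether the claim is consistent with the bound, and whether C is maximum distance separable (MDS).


Singleton RHS = n − k + 1 = 3, slack = 1, bound satisfied, not MDS.

Singleton bound: d ≤ n − k + 1.
Here n = 10, k = 8, so n − k + 1 = 3.
Given d = 2, check d ≤ 3: YES.
Slack = (n − k + 1) − d = 1.
The code is NOT MDS (slack = 1 > 0).
Description: the claimed parameters are [10, 8, 2]_8; such a code would be non-MDS.


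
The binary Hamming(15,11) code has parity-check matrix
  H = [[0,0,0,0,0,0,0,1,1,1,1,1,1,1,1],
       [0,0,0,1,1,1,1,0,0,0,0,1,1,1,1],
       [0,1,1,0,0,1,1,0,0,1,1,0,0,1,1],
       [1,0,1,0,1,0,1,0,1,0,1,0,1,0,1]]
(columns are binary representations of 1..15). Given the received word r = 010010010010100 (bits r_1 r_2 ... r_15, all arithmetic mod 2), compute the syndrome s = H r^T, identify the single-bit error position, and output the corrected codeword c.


s = (1, 0, 0, 1)^T, error position = 9, corrected codeword c = 010010011010100

Compute s = H r^T mod 2 one row at a time:
  s_1 = 1 + 0 + 0 + 1 + 0 + 1 + 0 + 0 = 3 ≡ 1 (mod 2).
  s_2 = 0 + 1 + 0 + 0 + 0 + 1 + 0 + 0 = 2 ≡ 0 (mod 2).
  s_3 = 1 + 0 + 0 + 0 + 0 + 1 + 0 + 0 = 2 ≡ 0 (mod 2).
  s_4 = 0 + 0 + 1 + 0 + 0 + 1 + 1 + 0 = 3 ≡ 1 (mod 2).
s = (1, 0, 0, 1)^T — this equals column 9 of H (binary 1001), so error is at position 9.
Correct: flip bit 9 of r = 010010010010100 to get c = 010010011010100.


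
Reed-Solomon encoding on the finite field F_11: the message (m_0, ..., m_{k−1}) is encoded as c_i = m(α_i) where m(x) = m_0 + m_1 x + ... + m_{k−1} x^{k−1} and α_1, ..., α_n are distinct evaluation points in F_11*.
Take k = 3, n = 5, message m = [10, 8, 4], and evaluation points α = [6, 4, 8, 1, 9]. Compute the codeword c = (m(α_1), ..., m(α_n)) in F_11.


c = [4, 7, 0, 0, 10]

Message polynomial: m(x) = 10 + 8·x + 4·x^2 (mod 11).
For each evaluation point α_i, compute m(α_i) mod 11:
  α_1 = 6: Horner steps 4 → 10 → 4, so m(6) = 4.
  α_2 = 4: Horner steps 4 → 2 → 7, so m(4) = 7.
  α_3 = 8: Horner steps 4 → 7 → 0, so m(8) = 0.
  α_4 = 1: Horner steps 4 → 1 → 0, so m(1) = 0.
  α_5 = 9: Horner steps 4 → 0 → 10, so m(9) = 10.
Codeword c = [4, 7, 0, 0, 10] ∈ F_11^5.


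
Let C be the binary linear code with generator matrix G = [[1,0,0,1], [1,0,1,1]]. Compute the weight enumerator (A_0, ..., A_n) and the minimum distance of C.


Weight distribution: A_0 = 1, A_1 = 1, A_2 = 1, A_3 = 1. Minimum distance d = 1.

Enumerate all 2^2 = 4 messages m ∈ F_2^2.
For each, compute codeword c = mG in F_2^4, then tally its weight.
  m = 00 → c = 0000, weight = 0.
  m = 10 → c = 1001, weight = 2.
  m = 01 → c = 1011, weight = 3.
  m = 11 → c = 0010, weight = 1.
Tally weights:
  weight 0: 1 codewords.
  weight 1: 1 codewords.
  weight 2: 1 codewords.
  weight 3: 1 codewords.
Minimum distance d = smallest w > 0 with A_w > 0 = 1.
Sanity: Σ A_w = 4 = 2^2 = 4 ✓.


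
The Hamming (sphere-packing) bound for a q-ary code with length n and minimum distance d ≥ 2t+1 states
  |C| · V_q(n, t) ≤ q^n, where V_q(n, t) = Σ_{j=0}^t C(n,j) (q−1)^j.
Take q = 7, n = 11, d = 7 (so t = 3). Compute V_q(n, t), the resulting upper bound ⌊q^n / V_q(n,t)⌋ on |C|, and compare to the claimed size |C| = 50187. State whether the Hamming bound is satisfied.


V_q(n, t) = 37687, q^n = 1977326743, Hamming bound = 52467, |C| = 50187 ≤ bound (satisfied).

Step 1: Compute V_q(n, t) = Σ_{j=0}^3 C(n, j) (q−1)^j.
  j = 0: C(11,0)·(6)^0 = 1·1 = 1.
  j = 1: C(11,1)·(6)^1 = 11·6 = 66.
  j = 2: C(11,2)·(6)^2 = 55·36 = 1980.
  j = 3: C(11,3)·(6)^3 = 165·216 = 35640.
  V_q(n, t) = 1 + 66 + 1980 + 35640 = 37687.
Step 2: q^n = 7^11 = 1977326743.
Step 3: Hamming bound ⌊q^n / V_q(n,t)⌋ = ⌊1977326743/37687⌋ = 52467.
Step 4: Compare |C| = 50187 to 52467: satisfied.
The claimed |C| lies below the Hamming bound.


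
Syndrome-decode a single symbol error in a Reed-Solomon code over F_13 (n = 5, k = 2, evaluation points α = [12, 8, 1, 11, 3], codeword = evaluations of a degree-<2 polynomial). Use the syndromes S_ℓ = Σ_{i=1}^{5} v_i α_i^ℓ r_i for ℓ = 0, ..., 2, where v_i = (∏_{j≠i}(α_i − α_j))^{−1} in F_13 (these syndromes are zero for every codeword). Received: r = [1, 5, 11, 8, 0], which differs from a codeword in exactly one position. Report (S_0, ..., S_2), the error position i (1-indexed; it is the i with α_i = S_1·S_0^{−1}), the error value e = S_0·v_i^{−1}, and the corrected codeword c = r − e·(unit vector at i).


S = (3, 10, 3), error at position 1, error magnitude e = 5, c = [9, 5, 11, 8, 0].

Step 1: column multipliers v_i = (∏_{j≠i}(α_i − α_j))^{−1} mod 13.
  i = 1 (α = 12): (12−8)(12−1)(12−11)(12−3) = 4·11·1·9 = 396 ≡ 6, so v_1 = 6^{−1} = 11 (mod 13).
  i = 2 (α = 8): (8−12)(8−1)(8−11)(8−3) = (−4)·7·(−3)·5 = 420 ≡ 4, so v_2 = 4^{−1} = 10 (mod 13).
  i = 3 (α = 1): (1−12)(1−8)(1−11)(1−3) = (−11)·(−7)·(−10)·(−2) = 1540 ≡ 6, so v_3 = 6^{−1} = 11 (mod 13).
  i = 4 (α = 11): (11−12)(11−8)(11−1)(11−3) = (−1)·3·10·8 = −240 ≡ 7, so v_4 = 7^{−1} = 2 (mod 13).
  i = 5 (α = 3): (3−12)(3−8)(3−1)(3−11) = (−9)·(−5)·2·(−8) = −720 ≡ 8, so v_5 = 8^{−1} = 5 (mod 13).
  v = [11, 10, 11, 2, 5].
Step 2: syndromes of r = [1, 5, 11, 8, 0] (all sums mod 13).
  S_0 = Σ v_i r_i = 11·1 + 10·5 + 11·11 + 2·8 + 5·0 = 198 ≡ 3.
  S_1 = Σ v_i α_i r_i = 11·12·1 + 10·8·5 + 11·1·11 + 2·11·8 + 5·3·0 = 829 ≡ 10.
  α_i^2 mod 13 = [1, 12, 1, 4, 9].
  S_2 = Σ v_i α_i^2 r_i = 11·1·1 + 10·12·5 + 11·1·11 + 2·4·8 + 5·9·0 = 796 ≡ 3.
  S = (3, 10, 3) ≠ 0, so r is not a codeword (an error is present).
Step 3: locate the error. For a single error e at position i, S_ℓ = v_i·e·α_i^ℓ, so α_err = S_1/S_0.
  S_0^{−1} = 3^{−1} = 9 (mod 13), so α_err = 10·9 = 90 ≡ 12 = α_1. Error position i = 1.
  Consistency check: S_2/S_1 = 3·4 = 12 ≡ 12 = α_err ✓ (single-error assumption holds).
Step 4: error magnitude e = S_0/v_1 = S_0·∏_{j≠1}(α_1 − α_j) = 3·6 = 18 ≡ 5 (mod 13).
Step 5: correct position 1: c_1 = r_1 − e = 1 − 5 ≡ 9 (mod 13). Hence c = [9, 5, 11, 8, 0].
  Check: interpolating c through the α_i gives m(x) = 10 + 1·x (degree < 2) with m(α_i) = c_i for every i, so c is indeed a codeword.


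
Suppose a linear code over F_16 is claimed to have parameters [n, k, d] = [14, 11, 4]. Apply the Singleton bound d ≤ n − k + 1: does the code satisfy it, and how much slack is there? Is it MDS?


Singleton RHS = n − k + 1 = 4, slack = 0, bound satisfied, MDS.

Singleton bound: d ≤ n − k + 1.
Here n = 14, k = 11, so n − k + 1 = 4.
Given d = 4, check d ≤ 4: YES.
Slack = (n − k + 1) − d = 0.
The code is MDS (slack = 0).
Description: the claimed parameters are [14, 11, 4]_16; such a code would be MDS (meets Singleton bound).


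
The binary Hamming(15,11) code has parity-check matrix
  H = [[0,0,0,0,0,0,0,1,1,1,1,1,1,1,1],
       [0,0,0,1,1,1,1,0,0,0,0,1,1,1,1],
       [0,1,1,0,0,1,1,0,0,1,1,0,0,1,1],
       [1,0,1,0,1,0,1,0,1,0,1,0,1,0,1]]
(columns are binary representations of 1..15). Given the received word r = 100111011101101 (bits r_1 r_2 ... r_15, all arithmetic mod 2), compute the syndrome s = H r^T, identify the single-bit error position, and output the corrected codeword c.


s = (0, 0, 1, 1)^T, error position = 3, corrected codeword c = 101111011101101

Compute s = H r^T mod 2 one row at a time:
  s_1 = 1 + 1 + 1 + 0 + 1 + 1 + 0 + 1 = 6 ≡ 0 (mod 2).
  s_2 = 1 + 1 + 1 + 0 + 1 + 1 + 0 + 1 = 6 ≡ 0 (mod 2).
  s_3 = 0 + 0 + 1 + 0 + 1 + 0 + 0 + 1 = 3 ≡ 1 (mod 2).
  s_4 = 1 + 0 + 1 + 0 + 1 + 0 + 1 + 1 = 5 ≡ 1 (mod 2).
s = (0, 0, 1, 1)^T — this equals column 3 of H (binary 0011), so error is at position 3.
Correct: flip bit 3 of r = 100111011101101 to get c = 101111011101101.


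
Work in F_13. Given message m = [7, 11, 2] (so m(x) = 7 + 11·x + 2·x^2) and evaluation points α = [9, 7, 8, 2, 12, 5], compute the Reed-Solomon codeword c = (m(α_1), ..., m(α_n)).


c = [8, 0, 2, 11, 11, 8]

Message polynomial: m(x) = 7 + 11·x + 2·x^2 (mod 13).
For each evaluation point α_i, compute m(α_i) mod 13:
  α_1 = 9: Horner steps 2 → 3 → 8, so m(9) = 8.
  α_2 = 7: Horner steps 2 → 12 → 0, so m(7) = 0.
  α_3 = 8: Horner steps 2 → 1 → 2, so m(8) = 2.
  α_4 = 2: Horner steps 2 → 2 → 11, so m(2) = 11.
  α_5 = 12: Horner steps 2 → 9 → 11, so m(12) = 11.
  α_6 = 5: Horner steps 2 → 8 → 8, so m(5) = 8.
Codeword c = [8, 0, 2, 11, 11, 8] ∈ F_13^6.


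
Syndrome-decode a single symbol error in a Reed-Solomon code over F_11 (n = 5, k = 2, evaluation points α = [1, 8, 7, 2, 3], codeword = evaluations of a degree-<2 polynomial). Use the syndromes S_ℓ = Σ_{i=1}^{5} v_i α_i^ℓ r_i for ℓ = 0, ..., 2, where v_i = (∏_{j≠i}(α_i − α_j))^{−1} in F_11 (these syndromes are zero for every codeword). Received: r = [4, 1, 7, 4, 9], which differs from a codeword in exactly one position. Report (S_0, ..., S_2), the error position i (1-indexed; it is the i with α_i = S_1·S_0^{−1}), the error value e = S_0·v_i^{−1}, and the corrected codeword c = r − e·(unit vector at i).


S = (7, 7, 7), error at position 1, error magnitude e = 5, c = [10, 1, 7, 4, 9].

Step 1: column multipliers v_i = (∏_{j≠i}(α_i − α_j))^{−1} mod 11.
  i = 1 (α = 1): (1−8)(1−7)(1−2)(1−3) = (−7)·(−6)·(−1)·(−2) = 84 ≡ 7, so v_1 = 7^{−1} = 8 (mod 11).
  i = 2 (α = 8): (8−1)(8−7)(8−2)(8−3) = 7·1·6·5 = 210 ≡ 1, so v_2 = 1^{−1} = 1 (mod 11).
  i = 3 (α = 7): (7−1)(7−8)(7−2)(7−3) = 6·(−1)·5·4 = −120 ≡ 1, so v_3 = 1^{−1} = 1 (mod 11).
  i = 4 (α = 2): (2−1)(2−8)(2−7)(2−3) = 1·(−6)·(−5)·(−1) = −30 ≡ 3, so v_4 = 3^{−1} = 4 (mod 11).
  i = 5 (α = 3): (3−1)(3−8)(3−7)(3−2) = 2·(−5)·(−4)·1 = 40 ≡ 7, so v_5 = 7^{−1} = 8 (mod 11).
  v = [8, 1, 1, 4, 8].
Step 2: syndromes of r = [4, 1, 7, 4, 9] (all sums mod 11).
  S_0 = Σ v_i r_i = 8·4 + 1·1 + 1·7 + 4·4 + 8·9 = 128 ≡ 7.
  S_1 = Σ v_i α_i r_i = 8·1·4 + 1·8·1 + 1·7·7 + 4·2·4 + 8·3·9 = 337 ≡ 7.
  α_i^2 mod 11 = [1, 9, 5, 4, 9].
  S_2 = Σ v_i α_i^2 r_i = 8·1·4 + 1·9·1 + 1·5·7 + 4·4·4 + 8·9·9 = 788 ≡ 7.
  S = (7, 7, 7) ≠ 0, so r is not a codeword (an error is present).
Step 3: locate the error. For a single error e at position i, S_ℓ = v_i·e·α_i^ℓ, so α_err = S_1/S_0.
  S_0^{−1} = 7^{−1} = 8 (mod 11), so α_err = 7·8 = 56 ≡ 1 = α_1. Error position i = 1.
  Consistency check: S_2/S_1 = 7·8 = 56 ≡ 1 = α_err ✓ (single-error assumption holds).
Step 4: error magnitude e = S_0/v_1 = S_0·∏_{j≠1}(α_1 − α_j) = 7·7 = 49 ≡ 5 (mod 11).
Step 5: correct position 1: c_1 = r_1 − e = 4 − 5 ≡ 10 (mod 11). Hence c = [10, 1, 7, 4, 9].
  Check: interpolating c through the α_i gives m(x) = 5 + 5·x (degree < 2) with m(α_i) = c_i for every i, so c is indeed a codeword.
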